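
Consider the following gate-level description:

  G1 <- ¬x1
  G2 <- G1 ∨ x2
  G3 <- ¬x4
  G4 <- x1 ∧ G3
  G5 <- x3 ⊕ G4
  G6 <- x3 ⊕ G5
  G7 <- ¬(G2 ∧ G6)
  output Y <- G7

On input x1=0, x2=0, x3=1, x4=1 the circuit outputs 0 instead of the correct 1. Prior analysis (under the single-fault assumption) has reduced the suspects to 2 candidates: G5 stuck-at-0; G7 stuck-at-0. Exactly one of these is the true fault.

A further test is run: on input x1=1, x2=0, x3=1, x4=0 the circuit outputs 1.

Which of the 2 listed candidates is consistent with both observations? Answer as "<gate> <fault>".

G5 stuck-at-0

Evaluate each candidate on input x1=1, x2=0, x3=1, x4=0:
  G5 stuck-at-0: G1=0, G2=0, G3=1, G4=1, G5=0 [stuck-at-0], G6=1, G7=1 → 1 — matches
  G7 stuck-at-0: G1=0, G2=0, G3=1, G4=1, G5=0, G6=1, G7=0 [stuck-at-0] → 0 — eliminated
Only G5 stuck-at-0 reproduces the observed 1.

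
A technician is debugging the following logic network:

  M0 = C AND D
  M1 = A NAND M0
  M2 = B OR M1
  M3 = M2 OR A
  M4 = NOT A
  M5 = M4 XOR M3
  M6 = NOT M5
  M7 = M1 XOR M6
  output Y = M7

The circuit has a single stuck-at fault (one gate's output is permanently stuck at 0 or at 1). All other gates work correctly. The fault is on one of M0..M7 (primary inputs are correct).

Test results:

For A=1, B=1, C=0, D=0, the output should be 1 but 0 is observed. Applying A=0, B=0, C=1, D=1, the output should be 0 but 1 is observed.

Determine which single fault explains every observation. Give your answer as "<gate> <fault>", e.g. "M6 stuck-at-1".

Fault-free values for test 1 (A=1, B=1, C=0, D=0): M0=0, M1=1, M2=1, M3=1, M4=0, M5=1, M6=0, M7=1, giving Y=1. Observed 0.
Test 1: faults giving observed 0 are {M0 stuck-at-1, M1 stuck-at-0, M3 stuck-at-0, M4 stuck-at-1, M5 stuck-at-0, M6 stuck-at-1, M7 stuck-at-0}.
Test 2 (A=0, B=0, C=1, D=1): fault-free M0=1, M1=1, M2=1, M3=1, M4=1, M5=0, M6=1, M7=0 → 0; observed 1. Eliminates M0 stuck-at-1, M1 stuck-at-0, M4 stuck-at-1, M5 stuck-at-0, M6 stuck-at-1, M7 stuck-at-0.
Only M3 stuck-at-0 is consistent with every test.

M3 stuck-at-0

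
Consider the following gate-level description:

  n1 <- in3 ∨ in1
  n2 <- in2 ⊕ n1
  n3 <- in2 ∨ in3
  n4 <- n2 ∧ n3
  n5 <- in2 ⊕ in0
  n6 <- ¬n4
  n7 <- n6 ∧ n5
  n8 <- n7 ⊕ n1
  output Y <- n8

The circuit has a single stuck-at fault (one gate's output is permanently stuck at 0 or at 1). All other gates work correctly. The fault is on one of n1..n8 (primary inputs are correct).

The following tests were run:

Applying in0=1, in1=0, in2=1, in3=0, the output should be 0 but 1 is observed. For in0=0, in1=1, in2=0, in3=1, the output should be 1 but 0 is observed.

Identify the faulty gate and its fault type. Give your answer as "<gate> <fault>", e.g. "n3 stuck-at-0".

Fault-free values for test 1 (in0=1, in1=0, in2=1, in3=0): n1=0, n2=1, n3=1, n4=1, n5=0, n6=0, n7=0, n8=0, giving Y=0. Observed 1.
Test 1: faults giving observed 1 are {n1 stuck-at-1, n7 stuck-at-1, n8 stuck-at-1}.
Test 2 (in0=0, in1=1, in2=0, in3=1): fault-free n1=1, n2=1, n3=1, n4=1, n5=0, n6=0, n7=0, n8=1 → 1; observed 0. Eliminates n1 stuck-at-1, n8 stuck-at-1.
Only n7 stuck-at-1 is consistent with every test.

n7 stuck-at-1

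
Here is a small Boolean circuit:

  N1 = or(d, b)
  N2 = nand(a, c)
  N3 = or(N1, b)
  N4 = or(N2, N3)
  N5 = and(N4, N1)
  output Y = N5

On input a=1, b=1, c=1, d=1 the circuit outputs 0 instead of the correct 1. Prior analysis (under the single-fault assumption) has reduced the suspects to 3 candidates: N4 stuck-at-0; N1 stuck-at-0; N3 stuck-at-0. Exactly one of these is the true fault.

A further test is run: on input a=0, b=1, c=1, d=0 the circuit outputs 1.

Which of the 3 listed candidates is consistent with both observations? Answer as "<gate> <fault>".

N3 stuck-at-0

Evaluate each candidate on input a=0, b=1, c=1, d=0:
  N4 stuck-at-0: N1=1, N2=1, N3=1, N4=0 [stuck-at-0], N5=0 → 0 — eliminated
  N1 stuck-at-0: N1=0 [stuck-at-0], N2=1, N3=1, N4=1, N5=0 → 0 — eliminated
  N3 stuck-at-0: N1=1, N2=1, N3=0 [stuck-at-0], N4=1, N5=1 → 1 — matches
Only N3 stuck-at-0 reproduces the observed 1.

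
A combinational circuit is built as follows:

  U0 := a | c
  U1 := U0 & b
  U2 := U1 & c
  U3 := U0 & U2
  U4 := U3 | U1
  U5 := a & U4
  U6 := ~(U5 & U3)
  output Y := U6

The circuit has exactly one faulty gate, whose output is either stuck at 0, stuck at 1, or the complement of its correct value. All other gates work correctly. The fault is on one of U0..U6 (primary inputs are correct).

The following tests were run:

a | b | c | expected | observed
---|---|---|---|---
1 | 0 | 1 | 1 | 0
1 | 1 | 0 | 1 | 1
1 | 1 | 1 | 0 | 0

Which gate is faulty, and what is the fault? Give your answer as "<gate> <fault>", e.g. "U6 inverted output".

U1 stuck-at-1

Fault-free values for test 1 (a=1, b=0, c=1): U0=1, U1=0, U2=0, U3=0, U4=0, U5=0, U6=1, giving Y=1. Observed 0.
Test 1: faults giving observed 0 are {U1 stuck-at-1, U1 inverted output, U2 stuck-at-1, U2 inverted output, U3 stuck-at-1, U3 inverted output, U6 stuck-at-0, U6 inverted output}.
Test 2 (a=1, b=1, c=0): fault-free U0=1, U1=1, U2=0, U3=0, U4=1, U5=1, U6=1 → 1; observed 1. Eliminates U2 stuck-at-1, U2 inverted output, U3 stuck-at-1, U3 inverted output, U6 stuck-at-0, U6 inverted output.
Test 3 (a=1, b=1, c=1): fault-free U0=1, U1=1, U2=1, U3=1, U4=1, U5=1, U6=0 → 0; observed 0. Eliminates U1 inverted output.
Only U1 stuck-at-1 is consistent with every test.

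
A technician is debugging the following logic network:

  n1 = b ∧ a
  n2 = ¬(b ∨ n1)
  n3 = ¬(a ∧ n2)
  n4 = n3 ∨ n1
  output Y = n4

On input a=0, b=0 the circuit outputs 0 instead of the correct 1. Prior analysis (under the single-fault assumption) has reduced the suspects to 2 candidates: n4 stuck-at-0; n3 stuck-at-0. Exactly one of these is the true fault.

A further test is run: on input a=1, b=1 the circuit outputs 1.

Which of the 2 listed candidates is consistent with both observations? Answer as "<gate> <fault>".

n3 stuck-at-0

Evaluate each candidate on input a=1, b=1:
  n4 stuck-at-0: n1=1, n2=0, n3=1, n4=0 [stuck-at-0] → 0 — eliminated
  n3 stuck-at-0: n1=1, n2=0, n3=0 [stuck-at-0], n4=1 → 1 — matches
Only n3 stuck-at-0 reproduces the observed 1.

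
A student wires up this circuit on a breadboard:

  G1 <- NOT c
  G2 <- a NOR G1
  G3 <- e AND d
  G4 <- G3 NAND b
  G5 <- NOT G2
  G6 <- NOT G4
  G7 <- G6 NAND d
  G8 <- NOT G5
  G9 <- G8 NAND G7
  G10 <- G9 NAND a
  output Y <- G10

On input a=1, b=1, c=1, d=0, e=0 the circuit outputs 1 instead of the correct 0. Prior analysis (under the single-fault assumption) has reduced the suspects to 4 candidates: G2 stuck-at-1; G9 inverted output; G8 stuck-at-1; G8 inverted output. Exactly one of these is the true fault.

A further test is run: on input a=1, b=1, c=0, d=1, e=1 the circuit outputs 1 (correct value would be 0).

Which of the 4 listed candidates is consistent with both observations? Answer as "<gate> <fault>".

Evaluate each candidate on input a=1, b=1, c=0, d=1, e=1:
  G2 stuck-at-1: G1=1, G2=1 [stuck-at-1], G3=1, G4=0, G5=0, G6=1, G7=0, G8=1, G9=1, G10=0 → 0 — eliminated
  G9 inverted output: G1=1, G2=0, G3=1, G4=0, G5=1, G6=1, G7=0, G8=0, G9=0 [inverted output], G10=1 → 1 — matches
  G8 stuck-at-1: G1=1, G2=0, G3=1, G4=0, G5=1, G6=1, G7=0, G8=1 [stuck-at-1], G9=1, G10=0 → 0 — eliminated
  G8 inverted output: G1=1, G2=0, G3=1, G4=0, G5=1, G6=1, G7=0, G8=1 [inverted output], G9=1, G10=0 → 0 — eliminated
Only G9 inverted output reproduces the observed 1.

G9 inverted output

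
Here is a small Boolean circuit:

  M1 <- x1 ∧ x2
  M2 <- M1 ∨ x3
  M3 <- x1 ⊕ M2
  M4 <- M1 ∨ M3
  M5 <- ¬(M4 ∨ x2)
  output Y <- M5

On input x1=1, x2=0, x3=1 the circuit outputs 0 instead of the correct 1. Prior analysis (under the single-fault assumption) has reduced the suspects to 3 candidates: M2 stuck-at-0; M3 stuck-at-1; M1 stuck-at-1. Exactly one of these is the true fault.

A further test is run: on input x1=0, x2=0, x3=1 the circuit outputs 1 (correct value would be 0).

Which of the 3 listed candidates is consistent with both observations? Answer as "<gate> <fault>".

M2 stuck-at-0

Evaluate each candidate on input x1=0, x2=0, x3=1:
  M2 stuck-at-0: M1=0, M2=0 [stuck-at-0], M3=0, M4=0, M5=1 → 1 — matches
  M3 stuck-at-1: M1=0, M2=1, M3=1 [stuck-at-1], M4=1, M5=0 → 0 — eliminated
  M1 stuck-at-1: M1=1 [stuck-at-1], M2=1, M3=1, M4=1, M5=0 → 0 — eliminated
Only M2 stuck-at-0 reproduces the observed 1.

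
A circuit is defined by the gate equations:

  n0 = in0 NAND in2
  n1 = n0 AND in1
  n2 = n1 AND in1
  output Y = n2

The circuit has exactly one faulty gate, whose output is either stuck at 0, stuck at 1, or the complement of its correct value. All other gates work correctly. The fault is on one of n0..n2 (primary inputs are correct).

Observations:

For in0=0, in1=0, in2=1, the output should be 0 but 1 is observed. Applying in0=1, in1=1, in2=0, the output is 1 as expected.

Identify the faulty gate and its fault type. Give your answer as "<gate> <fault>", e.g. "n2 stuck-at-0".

Fault-free values for test 1 (in0=0, in1=0, in2=1): n0=1, n1=0, n2=0, giving Y=0. Observed 1.
Test 1: faults giving observed 1 are {n2 stuck-at-1, n2 inverted output}.
Test 2 (in0=1, in1=1, in2=0): fault-free n0=1, n1=1, n2=1 → 1; observed 1. Eliminates n2 inverted output.
Only n2 stuck-at-1 is consistent with every test.

n2 stuck-at-1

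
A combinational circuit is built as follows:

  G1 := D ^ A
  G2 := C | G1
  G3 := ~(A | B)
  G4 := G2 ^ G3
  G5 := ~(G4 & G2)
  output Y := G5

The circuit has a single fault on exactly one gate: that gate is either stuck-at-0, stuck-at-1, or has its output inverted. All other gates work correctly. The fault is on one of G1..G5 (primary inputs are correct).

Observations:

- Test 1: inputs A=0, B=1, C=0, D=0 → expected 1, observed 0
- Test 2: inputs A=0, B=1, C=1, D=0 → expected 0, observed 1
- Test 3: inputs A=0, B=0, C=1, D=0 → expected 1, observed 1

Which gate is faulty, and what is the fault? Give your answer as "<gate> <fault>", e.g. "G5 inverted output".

Fault-free values for test 1 (A=0, B=1, C=0, D=0): G1=0, G2=0, G3=0, G4=0, G5=1, giving Y=1. Observed 0.
Test 1: faults giving observed 0 are {G1 stuck-at-1, G1 inverted output, G2 stuck-at-1, G2 inverted output, G5 stuck-at-0, G5 inverted output}.
Test 2 (A=0, B=1, C=1, D=0): fault-free G1=0, G2=1, G3=0, G4=1, G5=0 → 0; observed 1. Eliminates G1 stuck-at-1, G1 inverted output, G2 stuck-at-1, G5 stuck-at-0.
Test 3 (A=0, B=0, C=1, D=0): fault-free G1=0, G2=1, G3=1, G4=0, G5=1 → 1; observed 1. Eliminates G5 inverted output.
Only G2 inverted output is consistent with every test.

G2 inverted output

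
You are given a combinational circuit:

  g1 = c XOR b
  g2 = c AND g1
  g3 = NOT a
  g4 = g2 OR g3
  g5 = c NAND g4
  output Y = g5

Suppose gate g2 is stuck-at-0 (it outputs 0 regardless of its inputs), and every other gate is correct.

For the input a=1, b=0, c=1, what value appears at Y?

1

Propagate with g2 forced: g1=1, g2=0 [stuck-at-0], g3=0, g4=0, g5=1.
So Y = 1. (Without the fault it would be 0.)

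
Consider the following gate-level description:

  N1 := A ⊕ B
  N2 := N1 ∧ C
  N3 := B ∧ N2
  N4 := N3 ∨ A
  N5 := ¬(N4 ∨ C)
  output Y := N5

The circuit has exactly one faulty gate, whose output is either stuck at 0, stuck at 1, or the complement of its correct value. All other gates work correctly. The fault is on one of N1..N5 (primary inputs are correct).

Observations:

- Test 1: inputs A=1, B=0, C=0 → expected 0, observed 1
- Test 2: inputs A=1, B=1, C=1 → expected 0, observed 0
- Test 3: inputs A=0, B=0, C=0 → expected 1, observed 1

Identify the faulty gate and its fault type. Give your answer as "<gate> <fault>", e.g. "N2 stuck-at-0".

N4 stuck-at-0

Fault-free values for test 1 (A=1, B=0, C=0): N1=1, N2=0, N3=0, N4=1, N5=0, giving Y=0. Observed 1.
Test 1: faults giving observed 1 are {N4 stuck-at-0, N4 inverted output, N5 stuck-at-1, N5 inverted output}.
Test 2 (A=1, B=1, C=1): fault-free N1=0, N2=0, N3=0, N4=1, N5=0 → 0; observed 0. Eliminates N5 stuck-at-1, N5 inverted output.
Test 3 (A=0, B=0, C=0): fault-free N1=0, N2=0, N3=0, N4=0, N5=1 → 1; observed 1. Eliminates N4 inverted output.
Only N4 stuck-at-0 is consistent with every test.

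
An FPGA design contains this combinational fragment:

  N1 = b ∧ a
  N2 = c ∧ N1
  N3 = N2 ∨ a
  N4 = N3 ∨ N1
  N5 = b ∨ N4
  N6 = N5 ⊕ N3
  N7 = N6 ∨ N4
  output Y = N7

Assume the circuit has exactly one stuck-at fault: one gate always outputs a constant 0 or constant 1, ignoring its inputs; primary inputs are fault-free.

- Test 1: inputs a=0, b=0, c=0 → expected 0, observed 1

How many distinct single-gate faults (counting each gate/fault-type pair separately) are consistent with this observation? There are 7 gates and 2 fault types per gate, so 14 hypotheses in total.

Fault-free: N1=0, N2=0, N3=0, N4=0, N5=0, N6=0, N7=0 → 0. Observed 1.
  N1 stuck-at-0: output 0 ✗
  N1 stuck-at-1: output 1 ✓
  N2 stuck-at-0: output 0 ✗
  N2 stuck-at-1: output 1 ✓
  N3 stuck-at-0: output 0 ✗
  N3 stuck-at-1: output 1 ✓
  N4 stuck-at-0: output 0 ✗
  N4 stuck-at-1: output 1 ✓
  N5 stuck-at-0: output 0 ✗
  N5 stuck-at-1: output 1 ✓
  N6 stuck-at-0: output 0 ✗
  N6 stuck-at-1: output 1 ✓
  N7 stuck-at-0: output 0 ✗
  N7 stuck-at-1: output 1 ✓
Consistent faults: {N1 stuck-at-1, N2 stuck-at-1, N3 stuck-at-1, N4 stuck-at-1, N5 stuck-at-1, N6 stuck-at-1, N7 stuck-at-1} — 7 in all.

7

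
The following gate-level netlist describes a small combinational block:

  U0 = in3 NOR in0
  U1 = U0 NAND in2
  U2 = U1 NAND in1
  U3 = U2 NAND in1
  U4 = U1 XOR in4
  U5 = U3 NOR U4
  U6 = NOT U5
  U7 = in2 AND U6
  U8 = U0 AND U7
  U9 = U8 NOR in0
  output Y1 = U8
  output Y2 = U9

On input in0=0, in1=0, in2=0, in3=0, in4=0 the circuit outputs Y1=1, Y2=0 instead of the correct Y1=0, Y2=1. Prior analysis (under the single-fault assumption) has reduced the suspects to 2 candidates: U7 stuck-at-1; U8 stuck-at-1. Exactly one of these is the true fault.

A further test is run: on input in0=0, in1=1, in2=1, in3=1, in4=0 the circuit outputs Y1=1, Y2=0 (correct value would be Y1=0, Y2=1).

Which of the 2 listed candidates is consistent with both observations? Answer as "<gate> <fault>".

U8 stuck-at-1

Evaluate each candidate on input in0=0, in1=1, in2=1, in3=1, in4=0:
  U7 stuck-at-1: U0=0, U1=1, U2=0, U3=1, U4=1, U5=0, U6=1, U7=1 [stuck-at-1], U8=0, U9=1 → Y1=0, Y2=1 — eliminated
  U8 stuck-at-1: U0=0, U1=1, U2=0, U3=1, U4=1, U5=0, U6=1, U7=1, U8=1 [stuck-at-1], U9=0 → Y1=1, Y2=0 — matches
Only U8 stuck-at-1 reproduces the observed Y1=1, Y2=0.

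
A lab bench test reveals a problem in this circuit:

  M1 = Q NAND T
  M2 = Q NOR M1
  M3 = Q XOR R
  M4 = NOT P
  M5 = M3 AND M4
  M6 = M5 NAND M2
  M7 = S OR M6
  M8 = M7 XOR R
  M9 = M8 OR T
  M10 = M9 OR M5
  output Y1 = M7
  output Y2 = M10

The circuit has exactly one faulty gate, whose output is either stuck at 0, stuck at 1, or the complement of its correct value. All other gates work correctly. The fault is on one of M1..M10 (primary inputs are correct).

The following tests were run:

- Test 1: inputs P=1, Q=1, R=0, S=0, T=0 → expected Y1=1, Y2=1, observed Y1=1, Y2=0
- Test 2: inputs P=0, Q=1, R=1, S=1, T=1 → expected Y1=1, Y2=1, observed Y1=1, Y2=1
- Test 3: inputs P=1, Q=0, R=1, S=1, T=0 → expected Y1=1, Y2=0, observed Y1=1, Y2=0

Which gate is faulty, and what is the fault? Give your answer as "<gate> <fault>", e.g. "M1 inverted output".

Fault-free values for test 1 (P=1, Q=1, R=0, S=0, T=0): M1=1, M2=0, M3=1, M4=0, M5=0, M6=1, M7=1, M8=1, M9=1, M10=1, giving Y1=1, Y2=1. Observed Y1=1, Y2=0.
Test 1: faults giving observed Y1=1, Y2=0 are {M8 stuck-at-0, M8 inverted output, M9 stuck-at-0, M9 inverted output, M10 stuck-at-0, M10 inverted output}.
Test 2 (P=0, Q=1, R=1, S=1, T=1): fault-free M1=0, M2=0, M3=0, M4=1, M5=0, M6=1, M7=1, M8=0, M9=1, M10=1 → Y1=1, Y2=1; observed Y1=1, Y2=1. Eliminates M9 stuck-at-0, M9 inverted output, M10 stuck-at-0, M10 inverted output.
Test 3 (P=1, Q=0, R=1, S=1, T=0): fault-free M1=1, M2=0, M3=1, M4=0, M5=0, M6=1, M7=1, M8=0, M9=0, M10=0 → Y1=1, Y2=0; observed Y1=1, Y2=0. Eliminates M8 inverted output.
Only M8 stuck-at-0 is consistent with every test.

M8 stuck-at-0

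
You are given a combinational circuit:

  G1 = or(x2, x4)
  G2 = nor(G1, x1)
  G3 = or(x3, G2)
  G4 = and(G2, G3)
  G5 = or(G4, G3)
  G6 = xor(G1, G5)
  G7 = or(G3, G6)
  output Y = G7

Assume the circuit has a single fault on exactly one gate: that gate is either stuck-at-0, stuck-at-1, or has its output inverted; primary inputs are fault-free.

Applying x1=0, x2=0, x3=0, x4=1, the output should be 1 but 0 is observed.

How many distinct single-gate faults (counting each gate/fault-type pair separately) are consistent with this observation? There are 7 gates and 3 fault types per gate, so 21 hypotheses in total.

Fault-free: G1=1, G2=0, G3=0, G4=0, G5=0, G6=1, G7=1 → 1. Observed 0.
  G1: none of the 3 fault types match ✗
  G2: none of the 3 fault types match ✗
  G3: none of the 3 fault types match ✗
  G4: stuck-at-1, inverted output ✓; others ✗
  G5: stuck-at-1, inverted output ✓; others ✗
  G6: stuck-at-0, inverted output ✓; others ✗
  G7: stuck-at-0, inverted output ✓; others ✗
Consistent faults: {G4 stuck-at-1, G4 inverted output, G5 stuck-at-1, G5 inverted output, G6 stuck-at-0, G6 inverted output, G7 stuck-at-0, G7 inverted output} — 8 in all.

8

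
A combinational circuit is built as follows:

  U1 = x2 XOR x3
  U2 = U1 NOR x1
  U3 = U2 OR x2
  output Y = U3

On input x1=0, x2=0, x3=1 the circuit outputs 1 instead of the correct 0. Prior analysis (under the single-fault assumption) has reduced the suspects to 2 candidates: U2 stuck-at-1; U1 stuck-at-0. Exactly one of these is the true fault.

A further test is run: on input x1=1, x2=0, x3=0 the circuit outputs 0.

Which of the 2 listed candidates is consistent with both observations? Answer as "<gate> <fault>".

Evaluate each candidate on input x1=1, x2=0, x3=0:
  U2 stuck-at-1: U1=0, U2=1 [stuck-at-1], U3=1 → 1 — eliminated
  U1 stuck-at-0: U1=0 [stuck-at-0], U2=0, U3=0 → 0 — matches
Only U1 stuck-at-0 reproduces the observed 0.

U1 stuck-at-0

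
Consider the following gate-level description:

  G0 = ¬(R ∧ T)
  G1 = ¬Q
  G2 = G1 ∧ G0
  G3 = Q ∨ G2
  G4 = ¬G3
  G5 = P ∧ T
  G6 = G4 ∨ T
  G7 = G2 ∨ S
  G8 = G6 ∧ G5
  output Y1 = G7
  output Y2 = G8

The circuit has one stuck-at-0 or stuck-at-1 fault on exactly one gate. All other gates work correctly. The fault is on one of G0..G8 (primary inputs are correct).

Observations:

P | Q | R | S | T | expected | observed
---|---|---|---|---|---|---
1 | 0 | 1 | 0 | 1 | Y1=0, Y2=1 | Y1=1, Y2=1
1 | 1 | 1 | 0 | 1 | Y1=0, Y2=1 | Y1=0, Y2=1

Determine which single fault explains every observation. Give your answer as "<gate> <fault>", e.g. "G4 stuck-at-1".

G0 stuck-at-1

Fault-free values for test 1 (P=1, Q=0, R=1, S=0, T=1): G0=0, G1=1, G2=0, G3=0, G4=1, G5=1, G6=1, G7=0, G8=1, giving Y1=0, Y2=1. Observed Y1=1, Y2=1.
Test 1: faults giving observed Y1=1, Y2=1 are {G0 stuck-at-1, G2 stuck-at-1, G7 stuck-at-1}.
Test 2 (P=1, Q=1, R=1, S=0, T=1): fault-free G0=0, G1=0, G2=0, G3=1, G4=0, G5=1, G6=1, G7=0, G8=1 → Y1=0, Y2=1; observed Y1=0, Y2=1. Eliminates G2 stuck-at-1, G7 stuck-at-1.
Only G0 stuck-at-1 is consistent with every test.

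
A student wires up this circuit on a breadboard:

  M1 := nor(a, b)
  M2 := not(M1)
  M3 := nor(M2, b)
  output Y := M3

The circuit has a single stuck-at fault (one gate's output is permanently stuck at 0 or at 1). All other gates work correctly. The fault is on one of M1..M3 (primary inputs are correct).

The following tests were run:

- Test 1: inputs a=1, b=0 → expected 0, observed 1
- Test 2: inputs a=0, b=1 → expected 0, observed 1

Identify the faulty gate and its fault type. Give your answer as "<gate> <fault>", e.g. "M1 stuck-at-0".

Fault-free values for test 1 (a=1, b=0): M1=0, M2=1, M3=0, giving Y=0. Observed 1.
Test 1: faults giving observed 1 are {M1 stuck-at-1, M2 stuck-at-0, M3 stuck-at-1}.
Test 2 (a=0, b=1): fault-free M1=0, M2=1, M3=0 → 0; observed 1. Eliminates M1 stuck-at-1, M2 stuck-at-0.
Only M3 stuck-at-1 is consistent with every test.

M3 stuck-at-1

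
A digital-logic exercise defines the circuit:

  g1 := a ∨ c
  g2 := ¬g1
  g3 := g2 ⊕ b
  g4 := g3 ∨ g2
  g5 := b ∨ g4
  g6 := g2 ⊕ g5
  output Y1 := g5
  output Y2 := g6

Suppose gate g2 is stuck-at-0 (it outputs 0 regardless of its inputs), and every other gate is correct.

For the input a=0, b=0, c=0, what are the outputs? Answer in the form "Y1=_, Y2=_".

Propagate with g2 forced: g1=0, g2=0 [stuck-at-0], g3=0, g4=0, g5=0, g6=0.
So the outputs are Y1=0, Y2=0. (Without the fault they would be Y1=1, Y2=0.)

Y1=0, Y2=0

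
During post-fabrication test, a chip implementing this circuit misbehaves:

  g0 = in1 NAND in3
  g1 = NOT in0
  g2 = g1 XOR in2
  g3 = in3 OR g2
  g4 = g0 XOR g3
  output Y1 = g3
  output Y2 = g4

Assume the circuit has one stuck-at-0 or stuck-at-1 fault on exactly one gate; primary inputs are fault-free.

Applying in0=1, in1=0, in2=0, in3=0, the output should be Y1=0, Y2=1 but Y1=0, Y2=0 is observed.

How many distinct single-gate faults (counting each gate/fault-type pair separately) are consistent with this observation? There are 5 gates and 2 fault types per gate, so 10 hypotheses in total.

Fault-free: g0=1, g1=0, g2=0, g3=0, g4=1 → Y1=0, Y2=1. Observed Y1=0, Y2=0.
  g0 stuck-at-0: output Y1=0, Y2=0 ✓
  g0 stuck-at-1: output Y1=0, Y2=1 ✗
  g1 stuck-at-0: output Y1=0, Y2=1 ✗
  g1 stuck-at-1: output Y1=1, Y2=0 ✗
  g2 stuck-at-0: output Y1=0, Y2=1 ✗
  g2 stuck-at-1: output Y1=1, Y2=0 ✗
  g3 stuck-at-0: output Y1=0, Y2=1 ✗
  g3 stuck-at-1: output Y1=1, Y2=0 ✗
  g4 stuck-at-0: output Y1=0, Y2=0 ✓
  g4 stuck-at-1: output Y1=0, Y2=1 ✗
Consistent faults: {g0 stuck-at-0, g4 stuck-at-0} — 2 in all.

2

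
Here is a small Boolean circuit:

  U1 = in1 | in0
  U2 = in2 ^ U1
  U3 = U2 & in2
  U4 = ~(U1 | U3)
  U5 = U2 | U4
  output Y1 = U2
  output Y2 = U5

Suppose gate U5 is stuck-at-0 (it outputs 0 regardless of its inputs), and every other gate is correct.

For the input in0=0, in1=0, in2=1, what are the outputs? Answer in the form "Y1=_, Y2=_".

Propagate with U5 forced: U1=0, U2=1, U3=1, U4=0, U5=0 [stuck-at-0].
So the outputs are Y1=1, Y2=0. (Without the fault they would be Y1=1, Y2=1.)

Y1=1, Y2=0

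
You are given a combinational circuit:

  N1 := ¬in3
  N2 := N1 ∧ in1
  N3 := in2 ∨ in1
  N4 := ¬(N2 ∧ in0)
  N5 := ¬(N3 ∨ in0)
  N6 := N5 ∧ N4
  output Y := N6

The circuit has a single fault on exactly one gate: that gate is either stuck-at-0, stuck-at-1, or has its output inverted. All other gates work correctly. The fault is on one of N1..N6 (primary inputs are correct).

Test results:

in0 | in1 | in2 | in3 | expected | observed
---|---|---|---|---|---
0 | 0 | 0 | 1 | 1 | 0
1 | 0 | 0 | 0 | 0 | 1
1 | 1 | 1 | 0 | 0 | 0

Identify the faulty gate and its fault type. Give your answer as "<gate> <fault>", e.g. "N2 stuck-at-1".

N5 inverted output

Fault-free values for test 1 (in0=0, in1=0, in2=0, in3=1): N1=0, N2=0, N3=0, N4=1, N5=1, N6=1, giving Y=1. Observed 0.
Test 1: faults giving observed 0 are {N3 stuck-at-1, N3 inverted output, N4 stuck-at-0, N4 inverted output, N5 stuck-at-0, N5 inverted output, N6 stuck-at-0, N6 inverted output}.
Test 2 (in0=1, in1=0, in2=0, in3=0): fault-free N1=1, N2=0, N3=0, N4=1, N5=0, N6=0 → 0; observed 1. Eliminates N3 stuck-at-1, N3 inverted output, N4 stuck-at-0, N4 inverted output, N5 stuck-at-0, N6 stuck-at-0.
Test 3 (in0=1, in1=1, in2=1, in3=0): fault-free N1=1, N2=1, N3=1, N4=0, N5=0, N6=0 → 0; observed 0. Eliminates N6 inverted output.
Only N5 inverted output is consistent with every test.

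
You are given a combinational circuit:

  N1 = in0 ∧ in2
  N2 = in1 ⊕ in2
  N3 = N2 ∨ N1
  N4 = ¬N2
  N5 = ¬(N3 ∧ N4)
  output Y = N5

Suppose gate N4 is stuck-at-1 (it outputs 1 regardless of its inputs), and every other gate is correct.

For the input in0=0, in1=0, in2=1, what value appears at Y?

Propagate with N4 forced: N1=0, N2=1, N3=1, N4=1 [stuck-at-1], N5=0.
So Y = 0. (Without the fault it would be 1.)

0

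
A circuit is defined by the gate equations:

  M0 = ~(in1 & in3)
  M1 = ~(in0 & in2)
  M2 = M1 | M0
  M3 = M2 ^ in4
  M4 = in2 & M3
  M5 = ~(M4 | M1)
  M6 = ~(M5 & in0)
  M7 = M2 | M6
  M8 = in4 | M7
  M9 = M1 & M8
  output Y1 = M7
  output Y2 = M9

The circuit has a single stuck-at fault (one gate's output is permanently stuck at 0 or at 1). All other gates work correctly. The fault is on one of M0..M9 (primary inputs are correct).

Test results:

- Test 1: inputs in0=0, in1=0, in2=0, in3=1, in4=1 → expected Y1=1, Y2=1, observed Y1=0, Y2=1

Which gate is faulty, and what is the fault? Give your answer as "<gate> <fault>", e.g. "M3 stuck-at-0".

M7 stuck-at-0

Fault-free values for test 1 (in0=0, in1=0, in2=0, in3=1, in4=1): M0=1, M1=1, M2=1, M3=0, M4=0, M5=0, M6=1, M7=1, M8=1, M9=1, giving Y1=1, Y2=1. Observed Y1=0, Y2=1.
Test 1: faults giving observed Y1=0, Y2=1 are {M7 stuck-at-0}.
Only M7 stuck-at-0 is consistent with every test.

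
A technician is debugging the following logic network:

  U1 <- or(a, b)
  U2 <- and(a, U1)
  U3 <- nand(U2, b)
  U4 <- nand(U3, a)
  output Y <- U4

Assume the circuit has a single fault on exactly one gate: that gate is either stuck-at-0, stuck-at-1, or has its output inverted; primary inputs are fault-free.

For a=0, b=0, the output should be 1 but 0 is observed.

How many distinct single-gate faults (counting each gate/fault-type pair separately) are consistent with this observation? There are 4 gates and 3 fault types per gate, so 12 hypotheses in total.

Fault-free: U1=0, U2=0, U3=1, U4=1 → 1. Observed 0.
  U1 stuck-at-0: output 1 ✗
  U1 stuck-at-1: output 1 ✗
  U1 inverted output: output 1 ✗
  U2 stuck-at-0: output 1 ✗
  U2 stuck-at-1: output 1 ✗
  U2 inverted output: output 1 ✗
  U3 stuck-at-0: output 1 ✗
  U3 stuck-at-1: output 1 ✗
  U3 inverted output: output 1 ✗
  U4 stuck-at-0: output 0 ✓
  U4 stuck-at-1: output 1 ✗
  U4 inverted output: output 0 ✓
Consistent faults: {U4 stuck-at-0, U4 inverted output} — 2 in all.

2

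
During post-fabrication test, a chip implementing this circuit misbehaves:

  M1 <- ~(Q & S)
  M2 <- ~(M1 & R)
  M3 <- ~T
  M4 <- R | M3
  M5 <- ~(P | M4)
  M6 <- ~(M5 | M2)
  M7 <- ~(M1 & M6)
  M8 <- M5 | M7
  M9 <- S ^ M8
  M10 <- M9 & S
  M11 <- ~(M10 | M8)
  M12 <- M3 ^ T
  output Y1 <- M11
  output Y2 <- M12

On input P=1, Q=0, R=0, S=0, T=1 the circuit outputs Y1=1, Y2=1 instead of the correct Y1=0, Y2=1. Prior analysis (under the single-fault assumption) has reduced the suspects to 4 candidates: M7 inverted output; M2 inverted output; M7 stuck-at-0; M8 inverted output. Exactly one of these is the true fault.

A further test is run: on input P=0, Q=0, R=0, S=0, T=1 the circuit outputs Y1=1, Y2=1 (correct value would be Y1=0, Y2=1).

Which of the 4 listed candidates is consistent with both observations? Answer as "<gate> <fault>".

M8 inverted output

Evaluate each candidate on input P=0, Q=0, R=0, S=0, T=1:
  M7 inverted output: M1=1, M2=1, M3=0, M4=0, M5=1, M6=0, M7=0 [inverted output], M8=1, M9=1, M10=0, M11=0, M12=1 → Y1=0, Y2=1 — eliminated
  M2 inverted output: M1=1, M2=0 [inverted output], M3=0, M4=0, M5=1, M6=0, M7=1, M8=1, M9=1, M10=0, M11=0, M12=1 → Y1=0, Y2=1 — eliminated
  M7 stuck-at-0: M1=1, M2=1, M3=0, M4=0, M5=1, M6=0, M7=0 [stuck-at-0], M8=1, M9=1, M10=0, M11=0, M12=1 → Y1=0, Y2=1 — eliminated
  M8 inverted output: M1=1, M2=1, M3=0, M4=0, M5=1, M6=0, M7=1, M8=0 [inverted output], M9=0, M10=0, M11=1, M12=1 → Y1=1, Y2=1 — matches
Only M8 inverted output reproduces the observed Y1=1, Y2=1.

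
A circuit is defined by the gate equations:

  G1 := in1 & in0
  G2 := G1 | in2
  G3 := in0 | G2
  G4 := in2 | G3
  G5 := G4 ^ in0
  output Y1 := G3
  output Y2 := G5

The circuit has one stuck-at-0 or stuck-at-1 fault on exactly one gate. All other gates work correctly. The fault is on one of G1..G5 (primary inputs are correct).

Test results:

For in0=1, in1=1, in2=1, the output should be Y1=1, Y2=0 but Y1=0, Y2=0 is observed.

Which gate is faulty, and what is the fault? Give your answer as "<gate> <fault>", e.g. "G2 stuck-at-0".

Fault-free values for test 1 (in0=1, in1=1, in2=1): G1=1, G2=1, G3=1, G4=1, G5=0, giving Y1=1, Y2=0. Observed Y1=0, Y2=0.
Test 1: faults giving observed Y1=0, Y2=0 are {G3 stuck-at-0}.
Only G3 stuck-at-0 is consistent with every test.

G3 stuck-at-0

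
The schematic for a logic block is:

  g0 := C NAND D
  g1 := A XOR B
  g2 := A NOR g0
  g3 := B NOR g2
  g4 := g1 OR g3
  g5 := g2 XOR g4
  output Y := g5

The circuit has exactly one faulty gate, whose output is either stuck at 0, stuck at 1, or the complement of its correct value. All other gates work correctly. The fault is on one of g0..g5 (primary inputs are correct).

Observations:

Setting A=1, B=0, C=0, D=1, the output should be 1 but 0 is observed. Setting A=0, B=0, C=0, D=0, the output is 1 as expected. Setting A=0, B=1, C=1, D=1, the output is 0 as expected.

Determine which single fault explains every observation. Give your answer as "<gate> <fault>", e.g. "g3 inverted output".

g2 stuck-at-1

Fault-free values for test 1 (A=1, B=0, C=0, D=1): g0=1, g1=1, g2=0, g3=1, g4=1, g5=1, giving Y=1. Observed 0.
Test 1: faults giving observed 0 are {g2 stuck-at-1, g2 inverted output, g4 stuck-at-0, g4 inverted output, g5 stuck-at-0, g5 inverted output}.
Test 2 (A=0, B=0, C=0, D=0): fault-free g0=1, g1=0, g2=0, g3=1, g4=1, g5=1 → 1; observed 1. Eliminates g4 stuck-at-0, g4 inverted output, g5 stuck-at-0, g5 inverted output.
Test 3 (A=0, B=1, C=1, D=1): fault-free g0=0, g1=1, g2=1, g3=0, g4=1, g5=0 → 0; observed 0. Eliminates g2 inverted output.
Only g2 stuck-at-1 is consistent with every test.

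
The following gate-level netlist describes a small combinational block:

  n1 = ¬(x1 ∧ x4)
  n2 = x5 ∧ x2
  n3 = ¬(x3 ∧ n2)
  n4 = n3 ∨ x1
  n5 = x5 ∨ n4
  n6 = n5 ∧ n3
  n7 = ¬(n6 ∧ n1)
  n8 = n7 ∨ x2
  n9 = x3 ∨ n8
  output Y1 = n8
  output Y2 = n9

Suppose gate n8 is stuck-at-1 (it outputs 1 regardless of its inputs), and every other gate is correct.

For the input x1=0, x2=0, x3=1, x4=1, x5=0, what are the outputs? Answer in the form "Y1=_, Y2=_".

Y1=1, Y2=1

Propagate with n8 forced: n1=1, n2=0, n3=1, n4=1, n5=1, n6=1, n7=0, n8=1 [stuck-at-1], n9=1.
So the outputs are Y1=1, Y2=1. (Without the fault they would be Y1=0, Y2=1.)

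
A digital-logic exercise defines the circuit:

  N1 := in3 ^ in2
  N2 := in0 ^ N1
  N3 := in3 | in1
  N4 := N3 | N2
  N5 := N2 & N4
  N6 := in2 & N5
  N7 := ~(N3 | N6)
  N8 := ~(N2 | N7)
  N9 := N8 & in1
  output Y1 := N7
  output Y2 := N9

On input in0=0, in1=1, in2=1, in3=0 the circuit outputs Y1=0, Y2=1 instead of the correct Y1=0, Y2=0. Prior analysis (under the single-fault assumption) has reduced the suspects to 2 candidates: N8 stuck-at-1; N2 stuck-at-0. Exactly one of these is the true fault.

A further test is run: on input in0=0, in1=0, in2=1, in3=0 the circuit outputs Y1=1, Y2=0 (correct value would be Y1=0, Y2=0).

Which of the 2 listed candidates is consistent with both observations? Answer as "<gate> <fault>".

N2 stuck-at-0

Evaluate each candidate on input in0=0, in1=0, in2=1, in3=0:
  N8 stuck-at-1: N1=1, N2=1, N3=0, N4=1, N5=1, N6=1, N7=0, N8=1 [stuck-at-1], N9=0 → Y1=0, Y2=0 — eliminated
  N2 stuck-at-0: N1=1, N2=0 [stuck-at-0], N3=0, N4=0, N5=0, N6=0, N7=1, N8=0, N9=0 → Y1=1, Y2=0 — matches
Only N2 stuck-at-0 reproduces the observed Y1=1, Y2=0.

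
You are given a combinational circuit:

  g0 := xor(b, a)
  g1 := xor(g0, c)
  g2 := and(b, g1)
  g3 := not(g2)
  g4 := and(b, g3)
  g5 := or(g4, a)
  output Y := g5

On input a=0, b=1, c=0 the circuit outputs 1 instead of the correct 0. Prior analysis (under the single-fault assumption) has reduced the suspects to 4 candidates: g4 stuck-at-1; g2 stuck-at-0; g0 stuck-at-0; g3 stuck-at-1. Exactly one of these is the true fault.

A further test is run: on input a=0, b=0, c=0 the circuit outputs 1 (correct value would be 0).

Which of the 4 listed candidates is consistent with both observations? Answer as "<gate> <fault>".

Evaluate each candidate on input a=0, b=0, c=0:
  g4 stuck-at-1: g0=0, g1=0, g2=0, g3=1, g4=1 [stuck-at-1], g5=1 → 1 — matches
  g2 stuck-at-0: g0=0, g1=0, g2=0 [stuck-at-0], g3=1, g4=0, g5=0 → 0 — eliminated
  g0 stuck-at-0: g0=0 [stuck-at-0], g1=0, g2=0, g3=1, g4=0, g5=0 → 0 — eliminated
  g3 stuck-at-1: g0=0, g1=0, g2=0, g3=1 [stuck-at-1], g4=0, g5=0 → 0 — eliminated
Only g4 stuck-at-1 reproduces the observed 1.

g4 stuck-at-1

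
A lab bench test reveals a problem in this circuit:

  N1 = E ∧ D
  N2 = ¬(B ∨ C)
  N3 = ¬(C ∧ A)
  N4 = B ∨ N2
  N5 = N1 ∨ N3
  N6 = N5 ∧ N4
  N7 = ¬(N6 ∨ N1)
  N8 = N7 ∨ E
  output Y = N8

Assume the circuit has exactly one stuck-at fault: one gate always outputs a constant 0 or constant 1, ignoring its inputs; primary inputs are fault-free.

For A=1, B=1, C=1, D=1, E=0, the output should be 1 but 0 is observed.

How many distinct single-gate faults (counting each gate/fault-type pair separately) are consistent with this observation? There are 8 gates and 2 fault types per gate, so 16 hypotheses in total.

Fault-free: N1=0, N2=0, N3=0, N4=1, N5=0, N6=0, N7=1, N8=1 → 1. Observed 0.
  N1: stuck-at-1 ✓; others ✗
  N2: none of the 2 fault types match ✗
  N3: stuck-at-1 ✓; others ✗
  N4: none of the 2 fault types match ✗
  N5: stuck-at-1 ✓; others ✗
  N6: stuck-at-1 ✓; others ✗
  N7: stuck-at-0 ✓; others ✗
  N8: stuck-at-0 ✓; others ✗
Consistent faults: {N1 stuck-at-1, N3 stuck-at-1, N5 stuck-at-1, N6 stuck-at-1, N7 stuck-at-0, N8 stuck-at-0} — 6 in all.

6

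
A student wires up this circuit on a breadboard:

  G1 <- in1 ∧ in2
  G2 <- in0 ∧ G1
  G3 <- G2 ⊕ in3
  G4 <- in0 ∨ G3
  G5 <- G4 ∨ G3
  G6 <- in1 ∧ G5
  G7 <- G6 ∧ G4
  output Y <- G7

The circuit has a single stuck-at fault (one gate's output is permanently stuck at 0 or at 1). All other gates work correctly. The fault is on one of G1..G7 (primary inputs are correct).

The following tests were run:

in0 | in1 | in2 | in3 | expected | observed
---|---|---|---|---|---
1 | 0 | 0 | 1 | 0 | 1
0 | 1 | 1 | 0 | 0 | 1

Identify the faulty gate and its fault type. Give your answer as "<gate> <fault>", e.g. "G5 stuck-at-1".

G7 stuck-at-1

Fault-free values for test 1 (in0=1, in1=0, in2=0, in3=1): G1=0, G2=0, G3=1, G4=1, G5=1, G6=0, G7=0, giving Y=0. Observed 1.
Test 1: faults giving observed 1 are {G6 stuck-at-1, G7 stuck-at-1}.
Test 2 (in0=0, in1=1, in2=1, in3=0): fault-free G1=1, G2=0, G3=0, G4=0, G5=0, G6=0, G7=0 → 0; observed 1. Eliminates G6 stuck-at-1.
Only G7 stuck-at-1 is consistent with every test.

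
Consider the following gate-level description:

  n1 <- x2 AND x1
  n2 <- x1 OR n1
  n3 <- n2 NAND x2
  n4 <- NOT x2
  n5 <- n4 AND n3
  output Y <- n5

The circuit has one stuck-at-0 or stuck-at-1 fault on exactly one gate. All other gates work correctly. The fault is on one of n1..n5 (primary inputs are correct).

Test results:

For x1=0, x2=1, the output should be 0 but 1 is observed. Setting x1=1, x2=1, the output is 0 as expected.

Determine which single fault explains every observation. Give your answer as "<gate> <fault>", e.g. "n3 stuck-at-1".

Fault-free values for test 1 (x1=0, x2=1): n1=0, n2=0, n3=1, n4=0, n5=0, giving Y=0. Observed 1.
Test 1: faults giving observed 1 are {n4 stuck-at-1, n5 stuck-at-1}.
Test 2 (x1=1, x2=1): fault-free n1=1, n2=1, n3=0, n4=0, n5=0 → 0; observed 0. Eliminates n5 stuck-at-1.
Only n4 stuck-at-1 is consistent with every test.

n4 stuck-at-1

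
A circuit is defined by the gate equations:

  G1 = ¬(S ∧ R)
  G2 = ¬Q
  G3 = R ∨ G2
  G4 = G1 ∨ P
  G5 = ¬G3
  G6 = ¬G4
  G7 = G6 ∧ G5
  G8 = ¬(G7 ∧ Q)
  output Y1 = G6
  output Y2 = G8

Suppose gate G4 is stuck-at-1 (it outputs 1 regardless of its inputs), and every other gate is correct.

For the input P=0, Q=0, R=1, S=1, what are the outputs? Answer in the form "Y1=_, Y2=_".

Propagate with G4 forced: G1=0, G2=1, G3=1, G4=1 [stuck-at-1], G5=0, G6=0, G7=0, G8=1.
So the outputs are Y1=0, Y2=1. (Without the fault they would be Y1=1, Y2=1.)

Y1=0, Y2=1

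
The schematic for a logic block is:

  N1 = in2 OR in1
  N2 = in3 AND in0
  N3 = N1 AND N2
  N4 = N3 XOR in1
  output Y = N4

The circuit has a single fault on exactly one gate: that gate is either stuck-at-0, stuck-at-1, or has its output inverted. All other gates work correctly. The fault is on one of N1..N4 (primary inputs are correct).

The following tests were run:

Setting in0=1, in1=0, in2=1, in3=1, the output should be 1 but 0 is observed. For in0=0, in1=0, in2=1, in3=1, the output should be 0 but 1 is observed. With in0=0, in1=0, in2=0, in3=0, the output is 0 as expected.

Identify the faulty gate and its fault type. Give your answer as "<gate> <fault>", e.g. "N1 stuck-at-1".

Fault-free values for test 1 (in0=1, in1=0, in2=1, in3=1): N1=1, N2=1, N3=1, N4=1, giving Y=1. Observed 0.
Test 1: faults giving observed 0 are {N1 stuck-at-0, N1 inverted output, N2 stuck-at-0, N2 inverted output, N3 stuck-at-0, N3 inverted output, N4 stuck-at-0, N4 inverted output}.
Test 2 (in0=0, in1=0, in2=1, in3=1): fault-free N1=1, N2=0, N3=0, N4=0 → 0; observed 1. Eliminates N1 stuck-at-0, N1 inverted output, N2 stuck-at-0, N3 stuck-at-0, N4 stuck-at-0.
Test 3 (in0=0, in1=0, in2=0, in3=0): fault-free N1=0, N2=0, N3=0, N4=0 → 0; observed 0. Eliminates N3 inverted output, N4 inverted output.
Only N2 inverted output is consistent with every test.

N2 inverted output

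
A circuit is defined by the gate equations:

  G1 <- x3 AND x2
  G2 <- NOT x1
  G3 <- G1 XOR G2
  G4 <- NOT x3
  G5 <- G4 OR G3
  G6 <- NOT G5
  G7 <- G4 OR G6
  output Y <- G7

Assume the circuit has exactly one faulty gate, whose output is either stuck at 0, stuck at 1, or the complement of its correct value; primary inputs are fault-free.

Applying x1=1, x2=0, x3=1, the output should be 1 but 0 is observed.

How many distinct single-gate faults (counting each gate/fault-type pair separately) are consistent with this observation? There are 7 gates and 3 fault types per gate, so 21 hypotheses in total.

Fault-free: G1=0, G2=0, G3=0, G4=0, G5=0, G6=1, G7=1 → 1. Observed 0.
  G1: stuck-at-1, inverted output ✓; others ✗
  G2: stuck-at-1, inverted output ✓; others ✗
  G3: stuck-at-1, inverted output ✓; others ✗
  G4: none of the 3 fault types match ✗
  G5: stuck-at-1, inverted output ✓; others ✗
  G6: stuck-at-0, inverted output ✓; others ✗
  G7: stuck-at-0, inverted output ✓; others ✗
Consistent faults: {G1 stuck-at-1, G1 inverted output, G2 stuck-at-1, G2 inverted output, G3 stuck-at-1, G3 inverted output, G5 stuck-at-1, G5 inverted output, G6 stuck-at-0, G6 inverted output, G7 stuck-at-0, G7 inverted output} — 12 in all.

12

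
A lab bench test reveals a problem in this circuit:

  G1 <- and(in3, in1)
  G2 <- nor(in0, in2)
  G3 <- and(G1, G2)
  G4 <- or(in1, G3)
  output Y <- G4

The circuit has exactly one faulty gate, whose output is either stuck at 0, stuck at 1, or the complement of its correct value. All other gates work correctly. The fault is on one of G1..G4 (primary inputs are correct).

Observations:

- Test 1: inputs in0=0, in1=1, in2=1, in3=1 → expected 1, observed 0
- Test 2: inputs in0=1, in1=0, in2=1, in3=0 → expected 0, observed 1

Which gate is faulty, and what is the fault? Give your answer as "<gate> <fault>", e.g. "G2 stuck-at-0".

Fault-free values for test 1 (in0=0, in1=1, in2=1, in3=1): G1=1, G2=0, G3=0, G4=1, giving Y=1. Observed 0.
Test 1: faults giving observed 0 are {G4 stuck-at-0, G4 inverted output}.
Test 2 (in0=1, in1=0, in2=1, in3=0): fault-free G1=0, G2=0, G3=0, G4=0 → 0; observed 1. Eliminates G4 stuck-at-0.
Only G4 inverted output is consistent with every test.

G4 inverted output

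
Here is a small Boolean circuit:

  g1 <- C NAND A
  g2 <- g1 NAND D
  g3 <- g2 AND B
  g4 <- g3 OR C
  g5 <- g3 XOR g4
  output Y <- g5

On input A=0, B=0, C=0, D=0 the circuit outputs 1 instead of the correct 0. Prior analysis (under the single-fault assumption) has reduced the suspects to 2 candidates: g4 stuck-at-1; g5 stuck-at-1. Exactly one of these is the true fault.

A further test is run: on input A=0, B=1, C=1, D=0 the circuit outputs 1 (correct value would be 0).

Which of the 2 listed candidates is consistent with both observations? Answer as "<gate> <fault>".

g5 stuck-at-1

Evaluate each candidate on input A=0, B=1, C=1, D=0:
  g4 stuck-at-1: g1=1, g2=1, g3=1, g4=1 [stuck-at-1], g5=0 → 0 — eliminated
  g5 stuck-at-1: g1=1, g2=1, g3=1, g4=1, g5=1 [stuck-at-1] → 1 — matches
Only g5 stuck-at-1 reproduces the observed 1.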